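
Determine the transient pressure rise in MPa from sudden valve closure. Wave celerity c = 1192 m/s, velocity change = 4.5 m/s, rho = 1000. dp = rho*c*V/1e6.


dp = 1000 * 1192 * 4.5 / 1e6 = 5.3640 MPa


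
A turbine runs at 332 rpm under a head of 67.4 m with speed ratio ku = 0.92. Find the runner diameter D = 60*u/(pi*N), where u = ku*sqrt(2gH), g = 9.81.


u = 0.92 * sqrt(2*9.81*67.4) = 33.4555 m/s
D = 60 * 33.4555 / (pi * 332) = 1.9246 m


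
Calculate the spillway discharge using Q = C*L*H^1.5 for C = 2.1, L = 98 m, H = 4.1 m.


Q = 2.1 * 98 * 4.1^1.5 = 1708.5243 m^3/s


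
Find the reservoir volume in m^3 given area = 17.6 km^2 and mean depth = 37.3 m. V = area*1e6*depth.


V = 17.6 * 1e6 * 37.3 = 6.5648e+08 m^3


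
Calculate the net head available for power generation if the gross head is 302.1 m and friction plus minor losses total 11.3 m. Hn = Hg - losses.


Hn = 302.1 - 11.3 = 290.8000 m


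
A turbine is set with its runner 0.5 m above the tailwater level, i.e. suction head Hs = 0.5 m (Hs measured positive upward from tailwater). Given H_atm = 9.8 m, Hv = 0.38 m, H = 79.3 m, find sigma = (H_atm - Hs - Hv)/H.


sigma = (9.8 - 0.5 - 0.38) / 79.3 = 0.1125


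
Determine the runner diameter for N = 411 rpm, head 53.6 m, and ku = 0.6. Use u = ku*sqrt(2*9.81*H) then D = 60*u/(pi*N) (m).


u = 0.6 * sqrt(2*9.81*53.6) = 19.4573 m/s
D = 60 * 19.4573 / (pi * 411) = 0.9042 m


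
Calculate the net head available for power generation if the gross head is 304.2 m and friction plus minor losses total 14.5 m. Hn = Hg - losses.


Hn = 304.2 - 14.5 = 289.7000 m


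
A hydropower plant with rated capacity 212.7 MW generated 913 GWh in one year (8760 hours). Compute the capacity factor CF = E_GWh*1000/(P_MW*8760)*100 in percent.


CF = 913 * 1000 / (212.7 * 8760) * 100 = 49.0003 %


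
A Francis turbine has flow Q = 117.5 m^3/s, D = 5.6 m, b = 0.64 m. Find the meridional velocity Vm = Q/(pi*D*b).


Vm = 117.5 / (pi * 5.6 * 0.64) = 10.4357 m/s


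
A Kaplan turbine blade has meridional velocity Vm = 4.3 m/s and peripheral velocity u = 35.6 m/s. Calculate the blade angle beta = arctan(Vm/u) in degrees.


beta = arctan(4.3 / 35.6) = 6.8872 degrees


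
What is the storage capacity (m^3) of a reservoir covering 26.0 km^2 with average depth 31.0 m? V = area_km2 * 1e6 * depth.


V = 26.0 * 1e6 * 31.0 = 8.0600e+08 m^3


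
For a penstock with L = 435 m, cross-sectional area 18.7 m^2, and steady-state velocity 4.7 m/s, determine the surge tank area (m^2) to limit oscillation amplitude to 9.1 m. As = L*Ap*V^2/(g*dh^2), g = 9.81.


As = 435 * 18.7 * 4.7^2 / (9.81 * 9.1^2) = 221.1947 m^2


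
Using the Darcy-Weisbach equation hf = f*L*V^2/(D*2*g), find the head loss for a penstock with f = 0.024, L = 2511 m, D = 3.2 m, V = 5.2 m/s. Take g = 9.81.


hf = 0.024 * 2511 * 5.2^2 / (3.2 * 2 * 9.81) = 25.9547 m


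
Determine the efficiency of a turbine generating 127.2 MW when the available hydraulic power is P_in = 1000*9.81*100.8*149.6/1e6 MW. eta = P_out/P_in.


P_in = 1000 * 9.81 * 100.8 * 149.6 / 1e6 = 147.9317 MW
eta = 127.2 / 147.9317 = 0.8599


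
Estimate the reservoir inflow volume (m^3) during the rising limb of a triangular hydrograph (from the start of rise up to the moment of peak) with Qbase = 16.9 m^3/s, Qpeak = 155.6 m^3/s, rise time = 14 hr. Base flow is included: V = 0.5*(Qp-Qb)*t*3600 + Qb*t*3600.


V = 0.5*(155.6 - 16.9)*14*3600 + 16.9*14*3600 = 4.3470e+06 m^3


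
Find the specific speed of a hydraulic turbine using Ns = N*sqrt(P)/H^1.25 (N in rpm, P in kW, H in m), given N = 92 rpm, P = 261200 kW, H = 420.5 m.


Ns = 92 * 261200^0.5 / 420.5^1.25 = 24.6926


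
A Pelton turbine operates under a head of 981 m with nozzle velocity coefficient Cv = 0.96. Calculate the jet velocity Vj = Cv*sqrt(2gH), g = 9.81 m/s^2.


Vj = 0.96 * sqrt(2*9.81*981) = 133.1850 m/s


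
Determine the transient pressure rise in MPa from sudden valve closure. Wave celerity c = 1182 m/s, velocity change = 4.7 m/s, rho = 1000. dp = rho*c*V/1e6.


dp = 1000 * 1182 * 4.7 / 1e6 = 5.5554 MPa


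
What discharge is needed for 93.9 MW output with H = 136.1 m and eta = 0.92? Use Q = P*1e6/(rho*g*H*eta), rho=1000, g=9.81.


Q = 93.9 * 1e6 / (1000 * 9.81 * 136.1 * 0.92) = 76.4453 m^3/s


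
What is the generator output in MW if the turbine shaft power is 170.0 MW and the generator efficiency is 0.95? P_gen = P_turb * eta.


P_gen = 170.0 * 0.95 = 161.5000 MW


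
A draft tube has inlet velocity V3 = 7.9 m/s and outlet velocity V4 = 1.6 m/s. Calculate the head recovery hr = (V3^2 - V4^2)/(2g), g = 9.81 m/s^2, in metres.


hr = (7.9^2 - 1.6^2) / (2*9.81) = 3.0505 m


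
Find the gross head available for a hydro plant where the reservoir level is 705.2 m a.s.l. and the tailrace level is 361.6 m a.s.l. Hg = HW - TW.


Hg = 705.2 - 361.6 = 343.6000 m


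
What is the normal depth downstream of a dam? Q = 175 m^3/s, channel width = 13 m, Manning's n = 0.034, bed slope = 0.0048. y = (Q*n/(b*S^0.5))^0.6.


y = (175 * 0.034 / (13 * 0.0048^0.5))^0.6 = 3.1044 m


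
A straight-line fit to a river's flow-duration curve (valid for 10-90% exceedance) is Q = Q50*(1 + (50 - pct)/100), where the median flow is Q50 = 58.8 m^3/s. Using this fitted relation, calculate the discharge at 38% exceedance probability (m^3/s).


Q = 58.8 * (1 + (50 - 38)/100) = 65.8560 m^3/s


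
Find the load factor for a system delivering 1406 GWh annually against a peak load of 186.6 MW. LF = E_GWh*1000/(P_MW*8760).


LF = 1406 * 1000 / (186.6 * 8760) = 0.8601


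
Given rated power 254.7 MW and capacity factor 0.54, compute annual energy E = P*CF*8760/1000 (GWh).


E = 254.7 * 0.54 * 8760 / 1000 = 1204.8329 GWh


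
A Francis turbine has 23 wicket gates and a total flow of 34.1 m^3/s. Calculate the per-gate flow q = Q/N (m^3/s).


q = 34.1 / 23 = 1.4826 m^3/s


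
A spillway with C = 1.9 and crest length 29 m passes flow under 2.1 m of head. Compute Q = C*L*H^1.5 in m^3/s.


Q = 1.9 * 29 * 2.1^1.5 = 167.6797 m^3/s


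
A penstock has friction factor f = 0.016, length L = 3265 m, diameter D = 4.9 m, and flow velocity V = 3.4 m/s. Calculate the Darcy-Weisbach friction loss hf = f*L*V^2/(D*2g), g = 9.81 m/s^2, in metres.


hf = 0.016 * 3265 * 3.4^2 / (4.9 * 2 * 9.81) = 6.2815 m


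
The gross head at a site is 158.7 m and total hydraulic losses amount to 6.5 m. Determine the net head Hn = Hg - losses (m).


Hn = 158.7 - 6.5 = 152.2000 m


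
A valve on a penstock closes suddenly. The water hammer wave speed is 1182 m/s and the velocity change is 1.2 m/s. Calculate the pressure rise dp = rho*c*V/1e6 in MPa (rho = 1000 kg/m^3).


dp = 1000 * 1182 * 1.2 / 1e6 = 1.4184 MPa


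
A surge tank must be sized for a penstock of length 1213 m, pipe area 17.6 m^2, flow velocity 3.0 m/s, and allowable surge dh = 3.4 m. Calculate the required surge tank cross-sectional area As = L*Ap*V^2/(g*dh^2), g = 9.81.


As = 1213 * 17.6 * 3.0^2 / (9.81 * 3.4^2) = 1694.2954 m^2


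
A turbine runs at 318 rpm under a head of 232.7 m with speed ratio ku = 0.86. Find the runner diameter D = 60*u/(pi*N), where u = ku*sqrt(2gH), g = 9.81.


u = 0.86 * sqrt(2*9.81*232.7) = 58.1094 m/s
D = 60 * 58.1094 / (pi * 318) = 3.4900 m


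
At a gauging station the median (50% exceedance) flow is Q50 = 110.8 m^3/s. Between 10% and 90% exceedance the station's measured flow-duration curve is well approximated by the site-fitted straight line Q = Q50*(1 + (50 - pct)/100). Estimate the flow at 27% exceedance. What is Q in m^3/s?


Q = 110.8 * (1 + (50 - 27)/100) = 136.2840 m^3/s


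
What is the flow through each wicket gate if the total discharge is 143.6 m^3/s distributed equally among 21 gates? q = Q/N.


q = 143.6 / 21 = 6.8381 m^3/s


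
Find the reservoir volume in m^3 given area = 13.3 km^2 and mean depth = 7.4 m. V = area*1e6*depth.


V = 13.3 * 1e6 * 7.4 = 9.8420e+07 m^3


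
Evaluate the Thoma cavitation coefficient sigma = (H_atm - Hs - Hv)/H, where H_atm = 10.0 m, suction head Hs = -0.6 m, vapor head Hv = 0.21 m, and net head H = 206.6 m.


sigma = (10.0 - (-0.6) - 0.21) / 206.6 = 0.0503


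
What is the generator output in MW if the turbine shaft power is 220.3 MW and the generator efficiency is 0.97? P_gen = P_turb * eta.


P_gen = 220.3 * 0.97 = 213.6910 MW


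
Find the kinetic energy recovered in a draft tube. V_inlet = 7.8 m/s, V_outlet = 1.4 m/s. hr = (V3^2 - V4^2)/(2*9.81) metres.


hr = (7.8^2 - 1.4^2) / (2*9.81) = 3.0010 m


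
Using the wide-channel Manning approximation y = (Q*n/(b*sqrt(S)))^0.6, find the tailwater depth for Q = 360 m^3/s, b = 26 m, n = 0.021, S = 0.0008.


y = (360 * 0.021 / (26 * 0.0008^0.5))^0.6 = 4.0476 m


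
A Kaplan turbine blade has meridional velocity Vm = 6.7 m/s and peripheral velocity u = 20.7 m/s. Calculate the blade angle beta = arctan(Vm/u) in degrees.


beta = arctan(6.7 / 20.7) = 17.9353 degrees


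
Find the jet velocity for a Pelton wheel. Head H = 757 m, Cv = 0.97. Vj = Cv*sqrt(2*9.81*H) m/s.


Vj = 0.97 * sqrt(2*9.81*757) = 118.2141 m/s


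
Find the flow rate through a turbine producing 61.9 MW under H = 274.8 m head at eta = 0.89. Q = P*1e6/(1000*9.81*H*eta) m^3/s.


Q = 61.9 * 1e6 / (1000 * 9.81 * 274.8 * 0.89) = 25.7997 m^3/s


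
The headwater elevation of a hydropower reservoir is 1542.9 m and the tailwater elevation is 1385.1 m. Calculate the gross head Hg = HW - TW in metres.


Hg = 1542.9 - 1385.1 = 157.8000 m


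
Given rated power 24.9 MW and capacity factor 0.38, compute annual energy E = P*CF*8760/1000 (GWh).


E = 24.9 * 0.38 * 8760 / 1000 = 82.8871 GWh


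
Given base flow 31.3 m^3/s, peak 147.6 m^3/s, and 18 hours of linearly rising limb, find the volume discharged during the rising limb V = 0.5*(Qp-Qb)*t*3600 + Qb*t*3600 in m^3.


V = 0.5*(147.6 - 31.3)*18*3600 + 31.3*18*3600 = 5.7964e+06 m^3


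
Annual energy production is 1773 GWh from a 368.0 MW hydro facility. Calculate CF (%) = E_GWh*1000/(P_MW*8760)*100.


CF = 1773 * 1000 / (368.0 * 8760) * 100 = 54.9993 %


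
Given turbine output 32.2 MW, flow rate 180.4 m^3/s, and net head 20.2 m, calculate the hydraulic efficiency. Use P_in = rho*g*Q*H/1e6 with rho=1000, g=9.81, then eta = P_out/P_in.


P_in = 1000 * 9.81 * 180.4 * 20.2 / 1e6 = 35.7484 MW
eta = 32.2 / 35.7484 = 0.9007


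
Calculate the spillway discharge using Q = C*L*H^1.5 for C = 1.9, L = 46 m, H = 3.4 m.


Q = 1.9 * 46 * 3.4^1.5 = 547.9360 m^3/s


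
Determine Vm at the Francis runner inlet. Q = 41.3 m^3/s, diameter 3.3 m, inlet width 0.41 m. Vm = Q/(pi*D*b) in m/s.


Vm = 41.3 / (pi * 3.3 * 0.41) = 9.7163 m/s


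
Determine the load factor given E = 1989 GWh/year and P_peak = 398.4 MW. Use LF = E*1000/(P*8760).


LF = 1989 * 1000 / (398.4 * 8760) = 0.5699


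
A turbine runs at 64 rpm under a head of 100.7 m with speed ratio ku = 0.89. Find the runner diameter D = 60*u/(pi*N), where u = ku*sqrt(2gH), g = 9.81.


u = 0.89 * sqrt(2*9.81*100.7) = 39.5598 m/s
D = 60 * 39.5598 / (pi * 64) = 11.8053 m


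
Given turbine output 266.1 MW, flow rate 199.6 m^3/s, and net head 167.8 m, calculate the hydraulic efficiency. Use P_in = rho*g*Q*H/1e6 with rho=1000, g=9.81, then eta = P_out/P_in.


P_in = 1000 * 9.81 * 199.6 * 167.8 / 1e6 = 328.5652 MW
eta = 266.1 / 328.5652 = 0.8099


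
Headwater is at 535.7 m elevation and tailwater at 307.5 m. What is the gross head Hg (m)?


Hg = 535.7 - 307.5 = 228.2000 m


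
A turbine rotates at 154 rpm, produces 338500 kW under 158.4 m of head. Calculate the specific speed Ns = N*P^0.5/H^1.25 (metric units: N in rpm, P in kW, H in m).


Ns = 154 * 338500^0.5 / 158.4^1.25 = 159.4432


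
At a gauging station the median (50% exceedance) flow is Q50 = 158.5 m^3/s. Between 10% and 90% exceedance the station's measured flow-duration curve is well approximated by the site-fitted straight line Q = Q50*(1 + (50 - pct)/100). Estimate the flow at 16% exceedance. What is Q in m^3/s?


Q = 158.5 * (1 + (50 - 16)/100) = 212.3900 m^3/s


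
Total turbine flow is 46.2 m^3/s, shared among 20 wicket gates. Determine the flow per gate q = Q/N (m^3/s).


q = 46.2 / 20 = 2.3100 m^3/s


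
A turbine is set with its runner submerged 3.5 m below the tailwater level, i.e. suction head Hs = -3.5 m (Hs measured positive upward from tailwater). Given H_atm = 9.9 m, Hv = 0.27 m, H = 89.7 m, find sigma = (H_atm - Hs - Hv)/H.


sigma = (9.9 - (-3.5) - 0.27) / 89.7 = 0.1464


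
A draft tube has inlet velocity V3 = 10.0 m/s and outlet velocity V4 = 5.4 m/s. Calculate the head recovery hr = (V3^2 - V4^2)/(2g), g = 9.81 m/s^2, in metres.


hr = (10.0^2 - 5.4^2) / (2*9.81) = 3.6106 m


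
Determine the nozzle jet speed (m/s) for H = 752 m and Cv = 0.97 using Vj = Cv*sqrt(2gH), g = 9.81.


Vj = 0.97 * sqrt(2*9.81*752) = 117.8230 m/s


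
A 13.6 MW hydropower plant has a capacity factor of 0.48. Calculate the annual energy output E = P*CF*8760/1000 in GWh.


E = 13.6 * 0.48 * 8760 / 1000 = 57.1853 GWh


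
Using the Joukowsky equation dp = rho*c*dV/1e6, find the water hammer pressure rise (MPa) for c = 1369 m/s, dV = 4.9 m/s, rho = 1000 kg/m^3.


dp = 1000 * 1369 * 4.9 / 1e6 = 6.7081 MPa


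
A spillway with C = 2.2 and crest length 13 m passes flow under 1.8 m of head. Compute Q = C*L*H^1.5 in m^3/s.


Q = 2.2 * 13 * 1.8^1.5 = 69.0677 m^3/s


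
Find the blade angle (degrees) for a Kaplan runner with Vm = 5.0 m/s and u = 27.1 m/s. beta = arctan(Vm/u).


beta = arctan(5.0 / 27.1) = 10.4536 degrees


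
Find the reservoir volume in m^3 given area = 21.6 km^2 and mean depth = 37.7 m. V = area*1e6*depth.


V = 21.6 * 1e6 * 37.7 = 8.1432e+08 m^3


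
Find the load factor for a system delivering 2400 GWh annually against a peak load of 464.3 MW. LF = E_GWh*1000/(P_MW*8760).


LF = 2400 * 1000 / (464.3 * 8760) = 0.5901


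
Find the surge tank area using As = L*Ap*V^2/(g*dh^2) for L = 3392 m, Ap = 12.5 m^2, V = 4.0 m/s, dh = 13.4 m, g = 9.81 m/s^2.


As = 3392 * 12.5 * 4.0^2 / (9.81 * 13.4^2) = 385.1299 m^2


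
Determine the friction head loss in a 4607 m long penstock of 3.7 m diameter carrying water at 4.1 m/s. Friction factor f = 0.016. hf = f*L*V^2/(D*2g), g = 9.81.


hf = 0.016 * 4607 * 4.1^2 / (3.7 * 2 * 9.81) = 17.0689 m


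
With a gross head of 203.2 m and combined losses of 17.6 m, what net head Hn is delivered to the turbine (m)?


Hn = 203.2 - 17.6 = 185.6000 m


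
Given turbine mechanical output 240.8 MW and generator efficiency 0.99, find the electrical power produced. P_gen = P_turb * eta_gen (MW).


P_gen = 240.8 * 0.99 = 238.3920 MW


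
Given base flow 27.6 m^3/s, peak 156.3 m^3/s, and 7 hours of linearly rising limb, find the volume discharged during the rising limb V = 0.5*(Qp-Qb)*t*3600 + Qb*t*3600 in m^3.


V = 0.5*(156.3 - 27.6)*7*3600 + 27.6*7*3600 = 2.3171e+06 m^3


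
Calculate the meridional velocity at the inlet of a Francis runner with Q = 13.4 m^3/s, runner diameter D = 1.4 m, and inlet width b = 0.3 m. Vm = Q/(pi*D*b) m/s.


Vm = 13.4 / (pi * 1.4 * 0.3) = 10.1556 m/s


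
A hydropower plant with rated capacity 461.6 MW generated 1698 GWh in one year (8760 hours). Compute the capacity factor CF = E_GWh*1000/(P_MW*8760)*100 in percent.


CF = 1698 * 1000 / (461.6 * 8760) * 100 = 41.9921 %


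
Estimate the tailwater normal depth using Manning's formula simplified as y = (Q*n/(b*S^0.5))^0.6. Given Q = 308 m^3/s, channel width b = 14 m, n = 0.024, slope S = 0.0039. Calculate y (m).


y = (308 * 0.024 / (14 * 0.0039^0.5))^0.6 = 3.5997 m


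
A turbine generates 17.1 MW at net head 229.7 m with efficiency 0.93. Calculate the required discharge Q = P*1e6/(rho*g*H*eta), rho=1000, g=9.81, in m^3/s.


Q = 17.1 * 1e6 / (1000 * 9.81 * 229.7 * 0.93) = 8.1599 m^3/s


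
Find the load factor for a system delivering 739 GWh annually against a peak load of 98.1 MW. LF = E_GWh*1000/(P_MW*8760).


LF = 739 * 1000 / (98.1 * 8760) = 0.8599


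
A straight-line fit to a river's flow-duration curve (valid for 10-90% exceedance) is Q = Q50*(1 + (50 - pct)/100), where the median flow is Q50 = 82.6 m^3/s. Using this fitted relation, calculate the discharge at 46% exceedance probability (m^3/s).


Q = 82.6 * (1 + (50 - 46)/100) = 85.9040 m^3/s


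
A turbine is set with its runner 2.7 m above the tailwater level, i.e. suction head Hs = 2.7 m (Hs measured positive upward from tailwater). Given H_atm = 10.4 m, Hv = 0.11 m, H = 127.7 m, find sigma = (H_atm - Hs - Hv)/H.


sigma = (10.4 - 2.7 - 0.11) / 127.7 = 0.0594


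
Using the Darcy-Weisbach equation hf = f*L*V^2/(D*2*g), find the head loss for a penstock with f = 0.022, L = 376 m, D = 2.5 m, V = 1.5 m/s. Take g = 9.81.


hf = 0.022 * 376 * 1.5^2 / (2.5 * 2 * 9.81) = 0.3794 m


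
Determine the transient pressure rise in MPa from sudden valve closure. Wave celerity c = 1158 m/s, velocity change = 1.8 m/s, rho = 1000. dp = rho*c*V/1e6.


dp = 1000 * 1158 * 1.8 / 1e6 = 2.0844 MPa


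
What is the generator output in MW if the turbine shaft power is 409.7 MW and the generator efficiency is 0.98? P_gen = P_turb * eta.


P_gen = 409.7 * 0.98 = 401.5060 MW


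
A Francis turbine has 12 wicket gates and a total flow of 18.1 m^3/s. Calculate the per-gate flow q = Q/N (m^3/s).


q = 18.1 / 12 = 1.5083 m^3/s


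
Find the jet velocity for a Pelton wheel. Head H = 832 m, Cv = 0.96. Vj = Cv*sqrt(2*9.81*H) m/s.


Vj = 0.96 * sqrt(2*9.81*832) = 122.6542 m/s


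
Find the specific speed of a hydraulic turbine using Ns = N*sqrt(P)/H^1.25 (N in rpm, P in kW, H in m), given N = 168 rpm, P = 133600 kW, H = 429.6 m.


Ns = 168 * 133600^0.5 / 429.6^1.25 = 31.3966


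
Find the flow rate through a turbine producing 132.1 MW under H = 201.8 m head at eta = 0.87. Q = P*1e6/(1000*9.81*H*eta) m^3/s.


Q = 132.1 * 1e6 / (1000 * 9.81 * 201.8 * 0.87) = 76.6997 m^3/s


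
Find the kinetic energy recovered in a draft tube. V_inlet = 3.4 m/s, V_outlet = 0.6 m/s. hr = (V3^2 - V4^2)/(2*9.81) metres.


hr = (3.4^2 - 0.6^2) / (2*9.81) = 0.5708 m


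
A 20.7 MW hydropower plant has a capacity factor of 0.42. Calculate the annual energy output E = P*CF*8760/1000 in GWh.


E = 20.7 * 0.42 * 8760 / 1000 = 76.1594 GWh


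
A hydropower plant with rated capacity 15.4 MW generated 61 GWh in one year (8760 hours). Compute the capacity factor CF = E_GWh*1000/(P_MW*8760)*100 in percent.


CF = 61 * 1000 / (15.4 * 8760) * 100 = 45.2173 %


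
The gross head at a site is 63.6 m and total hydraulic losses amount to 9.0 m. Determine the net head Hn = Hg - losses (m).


Hn = 63.6 - 9.0 = 54.6000 m


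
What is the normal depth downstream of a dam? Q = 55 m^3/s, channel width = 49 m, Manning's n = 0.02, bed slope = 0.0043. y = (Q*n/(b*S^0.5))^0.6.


y = (55 * 0.02 / (49 * 0.0043^0.5))^0.6 = 0.5256 m


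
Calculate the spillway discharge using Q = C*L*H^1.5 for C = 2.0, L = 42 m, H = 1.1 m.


Q = 2.0 * 42 * 1.1^1.5 = 96.9099 m^3/s


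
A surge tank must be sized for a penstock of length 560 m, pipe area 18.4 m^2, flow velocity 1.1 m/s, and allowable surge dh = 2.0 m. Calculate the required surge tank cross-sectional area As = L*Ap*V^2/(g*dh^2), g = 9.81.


As = 560 * 18.4 * 1.1^2 / (9.81 * 2.0^2) = 317.7329 m^2


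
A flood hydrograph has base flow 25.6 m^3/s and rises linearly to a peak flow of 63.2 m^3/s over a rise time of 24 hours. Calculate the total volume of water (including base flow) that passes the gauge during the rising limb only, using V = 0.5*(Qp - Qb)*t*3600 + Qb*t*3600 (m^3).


V = 0.5*(63.2 - 25.6)*24*3600 + 25.6*24*3600 = 3.8362e+06 m^3


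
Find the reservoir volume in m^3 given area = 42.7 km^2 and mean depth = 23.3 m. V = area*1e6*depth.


V = 42.7 * 1e6 * 23.3 = 9.9491e+08 m^3


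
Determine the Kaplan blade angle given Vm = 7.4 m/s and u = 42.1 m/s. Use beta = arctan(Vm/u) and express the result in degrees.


beta = arctan(7.4 / 42.1) = 9.9692 degrees


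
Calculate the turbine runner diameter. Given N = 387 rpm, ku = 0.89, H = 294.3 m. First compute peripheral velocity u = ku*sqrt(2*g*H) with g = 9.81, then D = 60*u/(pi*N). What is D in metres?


u = 0.89 * sqrt(2*9.81*294.3) = 67.6293 m/s
D = 60 * 67.6293 / (pi * 387) = 3.3375 m


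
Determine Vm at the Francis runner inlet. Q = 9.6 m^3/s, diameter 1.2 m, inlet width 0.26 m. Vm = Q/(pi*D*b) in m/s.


Vm = 9.6 / (pi * 1.2 * 0.26) = 9.7942 m/s


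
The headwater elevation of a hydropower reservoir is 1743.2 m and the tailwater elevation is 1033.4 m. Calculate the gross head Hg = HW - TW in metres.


Hg = 1743.2 - 1033.4 = 709.8000 m


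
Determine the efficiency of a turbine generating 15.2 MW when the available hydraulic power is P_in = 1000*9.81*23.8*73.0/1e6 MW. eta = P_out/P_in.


P_in = 1000 * 9.81 * 23.8 * 73.0 / 1e6 = 17.0439 MW
eta = 15.2 / 17.0439 = 0.8918


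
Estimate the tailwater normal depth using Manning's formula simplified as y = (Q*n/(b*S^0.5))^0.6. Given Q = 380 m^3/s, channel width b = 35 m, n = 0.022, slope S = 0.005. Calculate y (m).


y = (380 * 0.022 / (35 * 0.005^0.5))^0.6 = 2.0758 m


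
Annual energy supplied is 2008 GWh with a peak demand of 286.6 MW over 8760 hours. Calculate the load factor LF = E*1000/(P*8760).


LF = 2008 * 1000 / (286.6 * 8760) = 0.7998


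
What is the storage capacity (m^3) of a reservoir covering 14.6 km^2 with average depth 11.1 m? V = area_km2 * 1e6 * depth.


V = 14.6 * 1e6 * 11.1 = 1.6206e+08 m^3


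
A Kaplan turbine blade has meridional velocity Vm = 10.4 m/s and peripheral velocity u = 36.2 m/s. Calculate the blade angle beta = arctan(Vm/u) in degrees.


beta = arctan(10.4 / 36.2) = 16.0290 degrees


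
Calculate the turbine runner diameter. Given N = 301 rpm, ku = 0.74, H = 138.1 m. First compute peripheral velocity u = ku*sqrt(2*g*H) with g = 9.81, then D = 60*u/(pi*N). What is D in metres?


u = 0.74 * sqrt(2*9.81*138.1) = 38.5193 m/s
D = 60 * 38.5193 / (pi * 301) = 2.4441 m


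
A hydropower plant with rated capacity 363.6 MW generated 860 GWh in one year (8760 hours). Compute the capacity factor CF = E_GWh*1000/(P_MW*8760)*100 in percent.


CF = 860 * 1000 / (363.6 * 8760) * 100 = 27.0004 %


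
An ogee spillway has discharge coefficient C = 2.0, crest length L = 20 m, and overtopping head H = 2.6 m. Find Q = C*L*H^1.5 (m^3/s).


Q = 2.0 * 20 * 2.6^1.5 = 167.6950 m^3/s


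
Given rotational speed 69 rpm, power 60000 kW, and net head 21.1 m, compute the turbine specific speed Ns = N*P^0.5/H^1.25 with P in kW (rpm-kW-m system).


Ns = 69 * 60000^0.5 / 21.1^1.25 = 373.7418


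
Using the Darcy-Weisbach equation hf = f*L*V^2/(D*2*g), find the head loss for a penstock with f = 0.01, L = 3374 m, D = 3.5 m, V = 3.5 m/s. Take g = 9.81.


hf = 0.01 * 3374 * 3.5^2 / (3.5 * 2 * 9.81) = 6.0189 m


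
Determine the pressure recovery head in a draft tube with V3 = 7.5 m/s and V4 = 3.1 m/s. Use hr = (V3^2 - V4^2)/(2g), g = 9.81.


hr = (7.5^2 - 3.1^2) / (2*9.81) = 2.3772 m


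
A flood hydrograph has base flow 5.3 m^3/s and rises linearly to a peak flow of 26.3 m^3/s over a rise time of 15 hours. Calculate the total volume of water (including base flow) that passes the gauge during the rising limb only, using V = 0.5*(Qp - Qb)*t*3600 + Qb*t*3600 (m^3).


V = 0.5*(26.3 - 5.3)*15*3600 + 5.3*15*3600 = 853200.0000 m^3


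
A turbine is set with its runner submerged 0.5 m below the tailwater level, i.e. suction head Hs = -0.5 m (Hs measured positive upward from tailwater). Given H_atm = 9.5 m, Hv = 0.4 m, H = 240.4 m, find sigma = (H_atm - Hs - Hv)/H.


sigma = (9.5 - (-0.5) - 0.4) / 240.4 = 0.0399


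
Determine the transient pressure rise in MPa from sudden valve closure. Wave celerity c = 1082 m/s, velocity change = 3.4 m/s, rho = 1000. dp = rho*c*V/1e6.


dp = 1000 * 1082 * 3.4 / 1e6 = 3.6788 MPa


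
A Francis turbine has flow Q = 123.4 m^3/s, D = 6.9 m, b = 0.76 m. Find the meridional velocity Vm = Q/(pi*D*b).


Vm = 123.4 / (pi * 6.9 * 0.76) = 7.4904 m/s


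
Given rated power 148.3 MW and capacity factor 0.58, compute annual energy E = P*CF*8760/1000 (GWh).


E = 148.3 * 0.58 * 8760 / 1000 = 753.4826 GWh


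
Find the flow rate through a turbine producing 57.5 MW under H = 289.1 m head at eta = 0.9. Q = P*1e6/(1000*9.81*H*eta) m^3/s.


Q = 57.5 * 1e6 / (1000 * 9.81 * 289.1 * 0.9) = 22.5273 m^3/s


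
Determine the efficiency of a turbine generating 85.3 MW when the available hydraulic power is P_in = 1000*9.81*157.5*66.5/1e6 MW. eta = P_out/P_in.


P_in = 1000 * 9.81 * 157.5 * 66.5 / 1e6 = 102.7475 MW
eta = 85.3 / 102.7475 = 0.8302


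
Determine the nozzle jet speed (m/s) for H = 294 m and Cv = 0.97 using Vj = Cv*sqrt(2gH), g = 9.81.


Vj = 0.97 * sqrt(2*9.81*294) = 73.6707 m/s


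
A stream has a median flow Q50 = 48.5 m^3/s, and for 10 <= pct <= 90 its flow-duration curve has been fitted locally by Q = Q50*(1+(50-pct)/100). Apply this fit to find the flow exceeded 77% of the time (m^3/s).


Q = 48.5 * (1 + (50 - 77)/100) = 35.4050 m^3/s


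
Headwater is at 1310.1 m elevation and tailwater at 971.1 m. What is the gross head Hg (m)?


Hg = 1310.1 - 971.1 = 339.0000 m


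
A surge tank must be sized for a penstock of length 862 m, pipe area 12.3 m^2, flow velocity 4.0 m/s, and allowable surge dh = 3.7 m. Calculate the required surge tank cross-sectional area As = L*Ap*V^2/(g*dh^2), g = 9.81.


As = 862 * 12.3 * 4.0^2 / (9.81 * 3.7^2) = 1263.1645 m^2


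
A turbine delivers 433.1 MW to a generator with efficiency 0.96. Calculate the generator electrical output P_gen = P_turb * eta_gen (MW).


P_gen = 433.1 * 0.96 = 415.7760 MW


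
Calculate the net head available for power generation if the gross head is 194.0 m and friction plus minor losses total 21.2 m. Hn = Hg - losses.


Hn = 194.0 - 21.2 = 172.8000 m


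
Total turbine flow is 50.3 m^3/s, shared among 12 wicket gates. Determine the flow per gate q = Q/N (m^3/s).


q = 50.3 / 12 = 4.1917 m^3/s


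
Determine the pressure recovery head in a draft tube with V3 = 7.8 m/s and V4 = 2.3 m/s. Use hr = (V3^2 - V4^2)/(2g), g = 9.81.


hr = (7.8^2 - 2.3^2) / (2*9.81) = 2.8313 m


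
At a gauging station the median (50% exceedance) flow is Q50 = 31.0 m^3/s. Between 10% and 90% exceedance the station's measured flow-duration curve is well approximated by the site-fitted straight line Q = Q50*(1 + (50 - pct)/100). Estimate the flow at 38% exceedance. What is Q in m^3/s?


Q = 31.0 * (1 + (50 - 38)/100) = 34.7200 m^3/s


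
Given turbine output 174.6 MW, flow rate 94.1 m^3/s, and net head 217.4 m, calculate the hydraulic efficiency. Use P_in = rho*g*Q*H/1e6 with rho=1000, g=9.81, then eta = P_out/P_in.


P_in = 1000 * 9.81 * 94.1 * 217.4 / 1e6 = 200.6865 MW
eta = 174.6 / 200.6865 = 0.8700


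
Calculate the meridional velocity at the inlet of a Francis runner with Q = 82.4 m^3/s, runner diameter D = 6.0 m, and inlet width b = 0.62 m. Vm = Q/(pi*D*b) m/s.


Vm = 82.4 / (pi * 6.0 * 0.62) = 7.0507 m/s


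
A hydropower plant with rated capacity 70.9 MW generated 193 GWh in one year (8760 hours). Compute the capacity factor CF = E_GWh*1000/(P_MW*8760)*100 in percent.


CF = 193 * 1000 / (70.9 * 8760) * 100 = 31.0747 %


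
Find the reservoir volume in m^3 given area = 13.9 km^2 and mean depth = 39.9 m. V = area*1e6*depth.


V = 13.9 * 1e6 * 39.9 = 5.5461e+08 m^3


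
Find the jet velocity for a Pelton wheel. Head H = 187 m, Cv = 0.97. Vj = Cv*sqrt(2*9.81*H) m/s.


Vj = 0.97 * sqrt(2*9.81*187) = 58.7546 m/s


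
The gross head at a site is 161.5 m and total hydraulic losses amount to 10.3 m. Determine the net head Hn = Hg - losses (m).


Hn = 161.5 - 10.3 = 151.2000 m


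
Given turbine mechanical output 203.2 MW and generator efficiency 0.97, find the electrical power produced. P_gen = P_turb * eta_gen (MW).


P_gen = 203.2 * 0.97 = 197.1040 MW


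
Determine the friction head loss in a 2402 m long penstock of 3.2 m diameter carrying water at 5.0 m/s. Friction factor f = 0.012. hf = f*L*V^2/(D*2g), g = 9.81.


hf = 0.012 * 2402 * 5.0^2 / (3.2 * 2 * 9.81) = 11.4774 m


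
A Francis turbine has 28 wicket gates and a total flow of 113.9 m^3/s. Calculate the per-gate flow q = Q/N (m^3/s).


q = 113.9 / 28 = 4.0679 m^3/s


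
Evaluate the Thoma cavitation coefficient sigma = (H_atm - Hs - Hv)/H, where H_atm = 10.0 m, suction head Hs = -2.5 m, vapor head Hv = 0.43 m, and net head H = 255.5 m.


sigma = (10.0 - (-2.5) - 0.43) / 255.5 = 0.0472


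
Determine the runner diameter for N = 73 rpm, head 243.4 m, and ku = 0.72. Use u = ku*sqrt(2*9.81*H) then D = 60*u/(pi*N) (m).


u = 0.72 * sqrt(2*9.81*243.4) = 49.7556 m/s
D = 60 * 49.7556 / (pi * 73) = 13.0173 m


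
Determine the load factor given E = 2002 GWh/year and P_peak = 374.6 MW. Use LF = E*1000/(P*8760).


LF = 2002 * 1000 / (374.6 * 8760) = 0.6101


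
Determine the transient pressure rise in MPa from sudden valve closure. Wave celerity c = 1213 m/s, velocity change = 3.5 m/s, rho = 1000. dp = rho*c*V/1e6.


dp = 1000 * 1213 * 3.5 / 1e6 = 4.2455 MPa


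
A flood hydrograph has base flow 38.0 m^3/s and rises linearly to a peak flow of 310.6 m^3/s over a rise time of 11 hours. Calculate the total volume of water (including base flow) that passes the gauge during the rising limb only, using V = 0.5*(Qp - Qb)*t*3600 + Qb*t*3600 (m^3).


V = 0.5*(310.6 - 38.0)*11*3600 + 38.0*11*3600 = 6.9023e+06 m^3


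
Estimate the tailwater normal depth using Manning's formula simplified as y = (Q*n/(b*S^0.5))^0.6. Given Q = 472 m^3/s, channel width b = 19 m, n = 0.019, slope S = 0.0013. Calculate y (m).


y = (472 * 0.019 / (19 * 0.0013^0.5))^0.6 = 4.6793 m


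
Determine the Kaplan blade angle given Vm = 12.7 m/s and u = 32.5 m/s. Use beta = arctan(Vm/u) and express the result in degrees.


beta = arctan(12.7 / 32.5) = 21.3440 degrees


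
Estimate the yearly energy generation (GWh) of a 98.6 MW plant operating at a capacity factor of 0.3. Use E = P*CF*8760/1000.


E = 98.6 * 0.3 * 8760 / 1000 = 259.1208 GWh


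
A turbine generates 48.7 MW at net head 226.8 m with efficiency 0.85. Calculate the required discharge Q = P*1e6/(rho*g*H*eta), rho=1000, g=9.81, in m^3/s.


Q = 48.7 * 1e6 / (1000 * 9.81 * 226.8 * 0.85) = 25.7512 m^3/s


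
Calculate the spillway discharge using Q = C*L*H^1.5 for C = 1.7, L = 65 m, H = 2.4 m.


Q = 1.7 * 65 * 2.4^1.5 = 410.8461 m^3/s


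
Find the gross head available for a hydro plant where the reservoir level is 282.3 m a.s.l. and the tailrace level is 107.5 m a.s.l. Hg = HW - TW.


Hg = 282.3 - 107.5 = 174.8000 m


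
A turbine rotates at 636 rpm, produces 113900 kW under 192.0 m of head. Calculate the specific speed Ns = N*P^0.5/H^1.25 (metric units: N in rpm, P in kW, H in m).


Ns = 636 * 113900^0.5 / 192.0^1.25 = 300.3257


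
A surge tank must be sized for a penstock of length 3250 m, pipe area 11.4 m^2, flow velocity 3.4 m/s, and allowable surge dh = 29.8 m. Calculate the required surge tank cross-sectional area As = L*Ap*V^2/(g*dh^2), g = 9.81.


As = 3250 * 11.4 * 3.4^2 / (9.81 * 29.8^2) = 49.1637 m^2


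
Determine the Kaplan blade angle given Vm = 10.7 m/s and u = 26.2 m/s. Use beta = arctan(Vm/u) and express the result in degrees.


beta = arctan(10.7 / 26.2) = 22.2150 degrees


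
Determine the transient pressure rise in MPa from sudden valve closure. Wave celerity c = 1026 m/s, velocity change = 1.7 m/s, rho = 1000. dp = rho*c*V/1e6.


dp = 1000 * 1026 * 1.7 / 1e6 = 1.7442 MPa


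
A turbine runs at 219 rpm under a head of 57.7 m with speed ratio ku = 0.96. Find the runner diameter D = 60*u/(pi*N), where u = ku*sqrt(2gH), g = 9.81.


u = 0.96 * sqrt(2*9.81*57.7) = 32.3005 m/s
D = 60 * 32.3005 / (pi * 219) = 2.8169 m


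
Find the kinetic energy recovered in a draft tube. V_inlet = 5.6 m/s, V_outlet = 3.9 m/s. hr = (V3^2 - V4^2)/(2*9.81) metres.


hr = (5.6^2 - 3.9^2) / (2*9.81) = 0.8231 m


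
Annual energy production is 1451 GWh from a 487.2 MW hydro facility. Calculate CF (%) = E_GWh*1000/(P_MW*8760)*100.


CF = 1451 * 1000 / (487.2 * 8760) * 100 = 33.9982 %


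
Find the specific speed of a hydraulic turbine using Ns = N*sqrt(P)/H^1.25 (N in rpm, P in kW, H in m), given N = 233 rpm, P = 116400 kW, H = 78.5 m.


Ns = 233 * 116400^0.5 / 78.5^1.25 = 340.2086


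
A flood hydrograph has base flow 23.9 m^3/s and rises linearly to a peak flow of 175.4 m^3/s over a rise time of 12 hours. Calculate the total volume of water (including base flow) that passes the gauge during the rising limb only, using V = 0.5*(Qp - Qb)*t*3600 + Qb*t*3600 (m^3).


V = 0.5*(175.4 - 23.9)*12*3600 + 23.9*12*3600 = 4.3049e+06 m^3


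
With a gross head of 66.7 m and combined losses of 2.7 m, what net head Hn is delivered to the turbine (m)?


Hn = 66.7 - 2.7 = 64.0000 m


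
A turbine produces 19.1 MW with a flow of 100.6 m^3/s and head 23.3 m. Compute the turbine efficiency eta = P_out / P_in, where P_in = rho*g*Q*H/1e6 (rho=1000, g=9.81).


P_in = 1000 * 9.81 * 100.6 * 23.3 / 1e6 = 22.9944 MW
eta = 19.1 / 22.9944 = 0.8306


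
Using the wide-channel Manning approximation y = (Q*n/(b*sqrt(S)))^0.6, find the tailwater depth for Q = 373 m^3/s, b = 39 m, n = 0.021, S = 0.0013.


y = (373 * 0.021 / (39 * 0.0013^0.5))^0.6 = 2.8024 m


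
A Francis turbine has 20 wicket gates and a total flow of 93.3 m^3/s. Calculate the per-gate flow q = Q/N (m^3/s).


q = 93.3 / 20 = 4.6650 m^3/s


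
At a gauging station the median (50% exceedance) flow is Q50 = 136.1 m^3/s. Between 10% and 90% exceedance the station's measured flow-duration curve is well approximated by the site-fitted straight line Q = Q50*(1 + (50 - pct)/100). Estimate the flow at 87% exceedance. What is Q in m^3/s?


Q = 136.1 * (1 + (50 - 87)/100) = 85.7430 m^3/s


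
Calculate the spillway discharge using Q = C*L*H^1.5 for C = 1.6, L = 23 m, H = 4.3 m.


Q = 1.6 * 23 * 4.3^1.5 = 328.1334 m^3/s


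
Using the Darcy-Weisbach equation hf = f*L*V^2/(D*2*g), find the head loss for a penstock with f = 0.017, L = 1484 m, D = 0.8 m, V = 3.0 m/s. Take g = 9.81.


hf = 0.017 * 1484 * 3.0^2 / (0.8 * 2 * 9.81) = 14.4656 m


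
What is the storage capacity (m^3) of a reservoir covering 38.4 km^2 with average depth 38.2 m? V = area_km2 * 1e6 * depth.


V = 38.4 * 1e6 * 38.2 = 1.4669e+09 m^3


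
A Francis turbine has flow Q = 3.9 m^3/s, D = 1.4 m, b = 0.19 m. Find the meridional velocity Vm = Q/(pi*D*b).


Vm = 3.9 / (pi * 1.4 * 0.19) = 4.6669 m/s


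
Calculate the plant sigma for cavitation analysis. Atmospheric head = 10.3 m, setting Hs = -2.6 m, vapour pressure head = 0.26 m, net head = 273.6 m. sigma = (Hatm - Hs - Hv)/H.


sigma = (10.3 - (-2.6) - 0.26) / 273.6 = 0.0462


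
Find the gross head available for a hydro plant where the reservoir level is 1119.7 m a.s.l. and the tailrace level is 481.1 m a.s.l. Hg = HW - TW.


Hg = 1119.7 - 481.1 = 638.6000 m


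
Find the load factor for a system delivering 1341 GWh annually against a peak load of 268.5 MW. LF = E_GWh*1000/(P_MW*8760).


LF = 1341 * 1000 / (268.5 * 8760) = 0.5701


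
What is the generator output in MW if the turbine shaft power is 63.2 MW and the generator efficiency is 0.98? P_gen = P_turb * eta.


P_gen = 63.2 * 0.98 = 61.9360 MW


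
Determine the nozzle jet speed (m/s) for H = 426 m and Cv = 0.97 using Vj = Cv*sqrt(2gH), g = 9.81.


Vj = 0.97 * sqrt(2*9.81*426) = 88.6801 m/s


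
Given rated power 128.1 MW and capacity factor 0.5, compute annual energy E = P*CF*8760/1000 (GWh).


E = 128.1 * 0.5 * 8760 / 1000 = 561.0780 GWh


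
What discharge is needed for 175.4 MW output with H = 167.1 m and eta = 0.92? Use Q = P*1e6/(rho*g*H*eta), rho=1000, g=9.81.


Q = 175.4 * 1e6 / (1000 * 9.81 * 167.1 * 0.92) = 116.3044 m^3/s


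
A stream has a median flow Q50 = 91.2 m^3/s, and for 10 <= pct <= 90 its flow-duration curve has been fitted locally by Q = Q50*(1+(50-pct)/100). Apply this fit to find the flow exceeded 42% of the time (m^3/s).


Q = 91.2 * (1 + (50 - 42)/100) = 98.4960 m^3/s


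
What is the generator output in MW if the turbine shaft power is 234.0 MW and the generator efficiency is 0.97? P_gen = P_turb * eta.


P_gen = 234.0 * 0.97 = 226.9800 MW


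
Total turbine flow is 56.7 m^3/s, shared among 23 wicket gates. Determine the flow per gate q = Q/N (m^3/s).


q = 56.7 / 23 = 2.4652 m^3/s


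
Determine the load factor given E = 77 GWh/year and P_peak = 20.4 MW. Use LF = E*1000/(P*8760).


LF = 77 * 1000 / (20.4 * 8760) = 0.4309


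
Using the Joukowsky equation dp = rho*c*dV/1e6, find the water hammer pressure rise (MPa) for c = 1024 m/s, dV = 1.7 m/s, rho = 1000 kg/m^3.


dp = 1000 * 1024 * 1.7 / 1e6 = 1.7408 MPa


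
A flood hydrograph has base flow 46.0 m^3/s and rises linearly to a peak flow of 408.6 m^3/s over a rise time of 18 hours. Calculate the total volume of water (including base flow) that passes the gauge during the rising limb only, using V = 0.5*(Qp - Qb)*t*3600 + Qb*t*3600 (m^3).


V = 0.5*(408.6 - 46.0)*18*3600 + 46.0*18*3600 = 1.4729e+07 m^3


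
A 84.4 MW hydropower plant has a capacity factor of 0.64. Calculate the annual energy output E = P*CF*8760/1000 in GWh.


E = 84.4 * 0.64 * 8760 / 1000 = 473.1802 GWh


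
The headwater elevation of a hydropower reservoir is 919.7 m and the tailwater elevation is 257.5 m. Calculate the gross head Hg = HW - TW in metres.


Hg = 919.7 - 257.5 = 662.2000 m


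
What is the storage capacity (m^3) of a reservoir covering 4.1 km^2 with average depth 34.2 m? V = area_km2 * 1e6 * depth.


V = 4.1 * 1e6 * 34.2 = 1.4022e+08 m^3


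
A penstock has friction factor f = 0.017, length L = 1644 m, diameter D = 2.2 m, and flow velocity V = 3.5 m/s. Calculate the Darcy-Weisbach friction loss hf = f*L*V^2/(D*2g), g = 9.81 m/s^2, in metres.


hf = 0.017 * 1644 * 3.5^2 / (2.2 * 2 * 9.81) = 7.9317 m


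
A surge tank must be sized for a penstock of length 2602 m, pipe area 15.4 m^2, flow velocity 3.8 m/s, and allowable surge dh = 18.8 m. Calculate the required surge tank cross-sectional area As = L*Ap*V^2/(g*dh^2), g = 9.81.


As = 2602 * 15.4 * 3.8^2 / (9.81 * 18.8^2) = 166.8824 m^2


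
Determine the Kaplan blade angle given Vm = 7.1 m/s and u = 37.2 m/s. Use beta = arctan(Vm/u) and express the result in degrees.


beta = arctan(7.1 / 37.2) = 10.8055 degrees


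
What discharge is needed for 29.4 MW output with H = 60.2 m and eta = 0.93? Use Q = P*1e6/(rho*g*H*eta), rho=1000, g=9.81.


Q = 29.4 * 1e6 / (1000 * 9.81 * 60.2 * 0.93) = 53.5302 m^3/s


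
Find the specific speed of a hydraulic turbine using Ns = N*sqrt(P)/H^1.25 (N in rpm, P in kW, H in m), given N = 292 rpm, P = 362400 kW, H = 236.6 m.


Ns = 292 * 362400^0.5 / 236.6^1.25 = 189.4343


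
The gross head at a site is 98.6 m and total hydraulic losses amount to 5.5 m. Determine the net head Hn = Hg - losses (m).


Hn = 98.6 - 5.5 = 93.1000 m


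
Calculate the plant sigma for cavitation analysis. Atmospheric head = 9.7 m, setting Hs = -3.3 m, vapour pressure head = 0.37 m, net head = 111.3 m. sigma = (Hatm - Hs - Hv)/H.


sigma = (9.7 - (-3.3) - 0.37) / 111.3 = 0.1135


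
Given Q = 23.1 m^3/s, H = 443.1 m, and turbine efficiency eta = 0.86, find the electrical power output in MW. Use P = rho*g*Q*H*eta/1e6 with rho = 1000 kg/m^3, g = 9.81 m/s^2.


P = 1000 * 9.81 * 23.1 * 443.1 * 0.86 / 1e6 = 86.3537 MW
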